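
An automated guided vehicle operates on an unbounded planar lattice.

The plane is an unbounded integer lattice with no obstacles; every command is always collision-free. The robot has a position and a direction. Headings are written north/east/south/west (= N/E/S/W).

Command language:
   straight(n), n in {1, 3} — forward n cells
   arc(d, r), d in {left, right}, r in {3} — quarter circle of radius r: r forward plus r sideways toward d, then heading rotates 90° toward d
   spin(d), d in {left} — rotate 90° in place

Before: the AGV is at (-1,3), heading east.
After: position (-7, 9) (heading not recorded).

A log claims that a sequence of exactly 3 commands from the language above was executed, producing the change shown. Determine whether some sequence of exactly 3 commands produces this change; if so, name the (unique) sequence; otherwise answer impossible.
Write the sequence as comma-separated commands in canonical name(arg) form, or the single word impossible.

spin(left), arc(left, 3), arc(right, 3)

key: order matters: swapping spin(left) and arc(right, 3) lands elsewhere
initial: at (-1,3), heading east
1. spin(left) → at (-1,3), heading north
2. arc(left, 3) → at (-4,6), heading west
3. arc(right, 3) → at (-7,9), heading north
no other 3-command option fits: unique.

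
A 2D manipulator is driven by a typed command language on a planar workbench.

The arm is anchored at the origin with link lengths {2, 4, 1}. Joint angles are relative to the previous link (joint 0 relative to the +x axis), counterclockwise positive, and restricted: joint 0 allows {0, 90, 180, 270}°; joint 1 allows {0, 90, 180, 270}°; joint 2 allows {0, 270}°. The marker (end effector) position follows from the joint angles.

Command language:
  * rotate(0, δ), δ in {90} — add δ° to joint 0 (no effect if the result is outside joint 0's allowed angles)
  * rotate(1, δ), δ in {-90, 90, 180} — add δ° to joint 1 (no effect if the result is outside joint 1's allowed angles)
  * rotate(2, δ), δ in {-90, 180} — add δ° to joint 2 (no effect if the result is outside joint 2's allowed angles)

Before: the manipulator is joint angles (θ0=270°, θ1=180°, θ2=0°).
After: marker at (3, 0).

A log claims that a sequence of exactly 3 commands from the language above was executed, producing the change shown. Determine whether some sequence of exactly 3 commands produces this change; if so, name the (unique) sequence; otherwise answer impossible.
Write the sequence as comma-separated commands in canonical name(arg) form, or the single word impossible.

rotate(0, 90), rotate(0, 90), rotate(0, 90)

t0: joint angles (θ0=270°, θ1=180°, θ2=0°)
step 1 (rotate(0, 90)): joint angles (θ0=0°, θ1=180°, θ2=0°)
step 2 (rotate(0, 90)): joint angles (θ0=90°, θ1=180°, θ2=0°)
step 3 (rotate(0, 90)): joint angles (θ0=180°, θ1=180°, θ2=0°)
no rival 3-sequence matches.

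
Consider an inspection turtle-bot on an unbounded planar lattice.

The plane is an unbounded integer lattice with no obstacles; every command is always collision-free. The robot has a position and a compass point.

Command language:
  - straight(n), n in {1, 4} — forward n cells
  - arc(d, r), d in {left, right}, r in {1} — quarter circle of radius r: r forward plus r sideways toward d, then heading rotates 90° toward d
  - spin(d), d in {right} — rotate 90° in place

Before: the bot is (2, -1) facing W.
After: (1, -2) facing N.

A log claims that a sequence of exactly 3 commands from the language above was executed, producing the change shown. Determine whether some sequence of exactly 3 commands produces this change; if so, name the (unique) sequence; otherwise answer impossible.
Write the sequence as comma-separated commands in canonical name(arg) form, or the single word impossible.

key: position moved to (1,-2) AND the heading swung to N — translation plus rotation needed
start: (2, -1) facing W
step 1 (arc(left, 1)): (1, -2) facing S
step 2 (spin(right)): (1, -2) facing W
step 3 (spin(right)): (1, -2) facing N
uniquely the one of 125 3-step routes that fits.

arc(left, 1), spin(right), spin(right)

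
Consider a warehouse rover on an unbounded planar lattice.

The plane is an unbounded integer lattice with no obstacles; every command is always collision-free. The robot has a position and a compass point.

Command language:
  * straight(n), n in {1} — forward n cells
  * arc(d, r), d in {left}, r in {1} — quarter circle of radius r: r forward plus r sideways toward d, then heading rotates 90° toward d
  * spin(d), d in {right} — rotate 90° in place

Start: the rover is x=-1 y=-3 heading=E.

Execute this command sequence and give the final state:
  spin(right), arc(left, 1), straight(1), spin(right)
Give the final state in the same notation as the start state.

from: x=-1 y=-3 heading=E
[1] after spin(right): x=-1 y=-3 heading=S
[2] after arc(left, 1): x=0 y=-4 heading=E
[3] after straight(1): x=1 y=-4 heading=E
[4] after spin(right): x=1 y=-4 heading=S

x=1 y=-4 heading=S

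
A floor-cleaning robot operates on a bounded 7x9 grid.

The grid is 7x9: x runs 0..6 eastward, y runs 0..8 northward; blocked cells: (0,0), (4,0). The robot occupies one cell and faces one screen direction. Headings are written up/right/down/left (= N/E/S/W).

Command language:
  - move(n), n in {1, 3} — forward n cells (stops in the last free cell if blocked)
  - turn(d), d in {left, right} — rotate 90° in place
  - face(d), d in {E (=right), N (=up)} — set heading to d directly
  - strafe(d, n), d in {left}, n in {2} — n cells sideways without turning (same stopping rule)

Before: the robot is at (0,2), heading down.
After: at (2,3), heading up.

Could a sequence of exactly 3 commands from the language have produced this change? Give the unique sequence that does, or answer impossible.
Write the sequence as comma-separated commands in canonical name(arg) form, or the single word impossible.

strafe(left, 2), face(N), move(1)

key: position moved to (2,3) AND the heading swung to N — translation plus rotation needed
begin: at (0,2), heading down
step 1 (strafe(left, 2)): at (2,2), heading down
step 2 (face(N)): at (2,2), heading up
step 3 (move(1)): at (2,3), heading up
no rival 3-sequence matches.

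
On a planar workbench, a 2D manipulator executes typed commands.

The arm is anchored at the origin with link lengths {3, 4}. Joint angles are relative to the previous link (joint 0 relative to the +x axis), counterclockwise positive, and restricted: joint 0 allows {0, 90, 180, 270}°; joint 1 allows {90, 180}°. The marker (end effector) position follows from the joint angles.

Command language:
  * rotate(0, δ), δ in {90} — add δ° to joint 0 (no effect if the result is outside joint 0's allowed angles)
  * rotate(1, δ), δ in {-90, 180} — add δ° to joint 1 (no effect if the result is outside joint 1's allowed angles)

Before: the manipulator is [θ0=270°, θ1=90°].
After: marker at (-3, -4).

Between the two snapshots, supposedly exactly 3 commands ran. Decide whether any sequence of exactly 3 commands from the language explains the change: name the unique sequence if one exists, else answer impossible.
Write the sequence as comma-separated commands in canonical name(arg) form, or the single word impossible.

start: [θ0=270°, θ1=90°]
t=1 rotate(0, 90) ⇒ [θ0=0°, θ1=90°]
t=2 rotate(0, 90) ⇒ [θ0=90°, θ1=90°]
t=3 rotate(0, 90) ⇒ [θ0=180°, θ1=90°]
uniquely the one of 27 3-step routes that fits.

rotate(0, 90), rotate(0, 90), rotate(0, 90)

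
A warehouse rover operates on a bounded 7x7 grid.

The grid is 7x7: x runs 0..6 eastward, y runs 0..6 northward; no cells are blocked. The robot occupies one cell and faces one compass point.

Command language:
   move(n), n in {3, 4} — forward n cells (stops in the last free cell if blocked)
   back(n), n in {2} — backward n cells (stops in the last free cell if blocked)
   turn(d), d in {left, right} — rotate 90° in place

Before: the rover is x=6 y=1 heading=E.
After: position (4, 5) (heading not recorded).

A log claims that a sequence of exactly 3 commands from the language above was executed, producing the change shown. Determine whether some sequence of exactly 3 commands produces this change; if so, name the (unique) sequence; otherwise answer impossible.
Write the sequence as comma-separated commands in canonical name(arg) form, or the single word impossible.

back(2), turn(left), move(4)

key: order matters: swapping back(2) and move(4) lands elsewhere
initial: x=6 y=1 heading=E
t=1 back(2) ⇒ x=4 y=1 heading=E
t=2 turn(left) ⇒ x=4 y=1 heading=N
t=3 move(4) ⇒ x=4 y=5 heading=N
uniquely the one of 125 3-step routes that fits.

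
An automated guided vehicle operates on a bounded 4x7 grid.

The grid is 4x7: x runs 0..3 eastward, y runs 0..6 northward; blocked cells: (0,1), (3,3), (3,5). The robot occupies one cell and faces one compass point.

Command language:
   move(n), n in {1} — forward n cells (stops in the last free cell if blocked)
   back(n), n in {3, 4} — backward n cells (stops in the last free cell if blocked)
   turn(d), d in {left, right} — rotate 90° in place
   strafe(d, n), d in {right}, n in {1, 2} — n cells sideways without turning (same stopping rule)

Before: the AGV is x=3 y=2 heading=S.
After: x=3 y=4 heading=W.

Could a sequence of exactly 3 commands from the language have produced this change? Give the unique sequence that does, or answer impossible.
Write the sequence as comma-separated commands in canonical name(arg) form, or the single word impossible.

impossible

every 3-command combo misses the target.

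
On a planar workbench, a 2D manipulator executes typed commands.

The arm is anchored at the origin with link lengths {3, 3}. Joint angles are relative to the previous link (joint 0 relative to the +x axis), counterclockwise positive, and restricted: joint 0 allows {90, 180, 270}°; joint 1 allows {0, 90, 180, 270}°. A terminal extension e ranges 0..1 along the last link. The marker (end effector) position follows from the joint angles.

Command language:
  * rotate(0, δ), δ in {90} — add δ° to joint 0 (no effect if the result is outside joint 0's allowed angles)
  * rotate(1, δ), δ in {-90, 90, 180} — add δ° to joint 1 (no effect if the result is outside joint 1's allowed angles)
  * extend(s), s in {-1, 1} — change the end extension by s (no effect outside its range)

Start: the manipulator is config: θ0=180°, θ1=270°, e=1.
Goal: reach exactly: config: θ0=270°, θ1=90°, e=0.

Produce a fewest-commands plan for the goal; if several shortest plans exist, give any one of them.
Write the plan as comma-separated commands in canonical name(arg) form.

extend(-1), rotate(0, 90), rotate(1, 180)

begin: config: θ0=180°, θ1=270°, e=1
step 1 (extend(-1)): config: θ0=180°, θ1=270°, e=0
step 2 (rotate(0, 90)): config: θ0=270°, θ1=270°, e=0
step 3 (rotate(1, 180)): config: θ0=270°, θ1=90°, e=0
nothing shorter than 3 reaches the goal.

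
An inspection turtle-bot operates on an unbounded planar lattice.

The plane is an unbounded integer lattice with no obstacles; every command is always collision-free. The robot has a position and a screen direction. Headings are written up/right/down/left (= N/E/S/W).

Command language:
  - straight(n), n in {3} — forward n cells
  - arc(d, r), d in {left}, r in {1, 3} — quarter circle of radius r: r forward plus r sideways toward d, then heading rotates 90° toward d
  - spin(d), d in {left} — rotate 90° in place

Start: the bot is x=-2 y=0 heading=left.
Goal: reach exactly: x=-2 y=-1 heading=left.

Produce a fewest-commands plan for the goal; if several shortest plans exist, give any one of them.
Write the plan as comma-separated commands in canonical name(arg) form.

begin: x=-2 y=0 heading=left
1. spin(left) → x=-2 y=0 heading=down
2. straight(3) → x=-2 y=-3 heading=down
3. spin(left) → x=-2 y=-3 heading=right
4. arc(left, 1) → x=-1 y=-2 heading=up
5. arc(left, 1) → x=-2 y=-1 heading=left
shorter routes all fall short; 5 is best.

spin(left), straight(3), spin(left), arc(left, 1), arc(left, 1)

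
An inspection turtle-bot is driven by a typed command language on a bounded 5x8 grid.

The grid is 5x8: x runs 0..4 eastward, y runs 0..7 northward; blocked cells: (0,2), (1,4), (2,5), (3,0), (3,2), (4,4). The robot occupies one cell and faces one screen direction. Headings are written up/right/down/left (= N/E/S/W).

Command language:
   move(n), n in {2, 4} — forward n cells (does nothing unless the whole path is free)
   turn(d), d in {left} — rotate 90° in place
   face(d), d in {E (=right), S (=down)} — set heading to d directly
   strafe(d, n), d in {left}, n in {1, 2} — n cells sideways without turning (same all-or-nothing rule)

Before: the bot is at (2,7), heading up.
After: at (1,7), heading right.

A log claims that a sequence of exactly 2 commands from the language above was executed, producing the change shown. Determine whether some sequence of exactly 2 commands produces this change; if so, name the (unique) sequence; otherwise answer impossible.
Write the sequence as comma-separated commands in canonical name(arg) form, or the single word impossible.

strafe(left, 1), face(E)

key: cell and facing (now E) both changed — the 2 commands mix motion and turning
initial: at (2,7), heading up
1. strafe(left, 1) → at (1,7), heading up
2. face(E) → at (1,7), heading right
all 49 alternatives checked — unique.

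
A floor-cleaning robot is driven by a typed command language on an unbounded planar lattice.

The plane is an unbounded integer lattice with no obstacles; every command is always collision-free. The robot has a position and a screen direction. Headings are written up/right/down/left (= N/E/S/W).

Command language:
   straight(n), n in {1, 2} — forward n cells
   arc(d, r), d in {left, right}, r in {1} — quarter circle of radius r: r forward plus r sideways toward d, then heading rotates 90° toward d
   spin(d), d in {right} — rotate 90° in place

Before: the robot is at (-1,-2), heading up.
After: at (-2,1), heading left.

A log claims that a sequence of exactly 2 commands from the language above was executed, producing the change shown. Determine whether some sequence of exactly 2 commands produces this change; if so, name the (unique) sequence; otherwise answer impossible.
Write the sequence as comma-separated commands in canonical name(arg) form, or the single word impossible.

key: cell and facing (now W) both changed — the 2 commands mix motion and turning
begin: at (-1,-2), heading up
[1] after straight(2): at (-1,0), heading up
[2] after arc(left, 1): at (-2,1), heading left
no rival 2-sequence matches.

straight(2), arc(left, 1)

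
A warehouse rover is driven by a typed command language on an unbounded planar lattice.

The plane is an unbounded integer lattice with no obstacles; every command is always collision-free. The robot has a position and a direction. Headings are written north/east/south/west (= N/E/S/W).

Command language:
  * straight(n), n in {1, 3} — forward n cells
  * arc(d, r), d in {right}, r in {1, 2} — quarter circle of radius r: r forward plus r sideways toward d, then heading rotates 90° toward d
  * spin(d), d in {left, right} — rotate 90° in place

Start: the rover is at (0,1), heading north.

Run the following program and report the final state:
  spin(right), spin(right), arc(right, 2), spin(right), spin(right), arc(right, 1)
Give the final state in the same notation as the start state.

initial: at (0,1), heading north
step 1 (spin(right)): at (0,1), heading east
step 2 (spin(right)): at (0,1), heading south
step 3 (arc(right, 2)): at (-2,-1), heading west
step 4 (spin(right)): at (-2,-1), heading north
step 5 (spin(right)): at (-2,-1), heading east
step 6 (arc(right, 1)): at (-1,-2), heading south

at (-1,-2), heading south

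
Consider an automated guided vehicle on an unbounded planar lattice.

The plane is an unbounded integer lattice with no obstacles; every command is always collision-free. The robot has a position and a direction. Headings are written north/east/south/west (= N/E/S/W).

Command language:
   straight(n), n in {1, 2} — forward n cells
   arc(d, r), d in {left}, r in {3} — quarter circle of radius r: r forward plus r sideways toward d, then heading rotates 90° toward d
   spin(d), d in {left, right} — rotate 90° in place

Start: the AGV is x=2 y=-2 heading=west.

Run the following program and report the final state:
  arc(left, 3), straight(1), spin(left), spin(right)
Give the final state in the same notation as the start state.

t0: x=2 y=-2 heading=west
[1] after arc(left, 3): x=-1 y=-5 heading=south
[2] after straight(1): x=-1 y=-6 heading=south
[3] after spin(left): x=-1 y=-6 heading=east
[4] after spin(right): x=-1 y=-6 heading=south

x=-1 y=-6 heading=south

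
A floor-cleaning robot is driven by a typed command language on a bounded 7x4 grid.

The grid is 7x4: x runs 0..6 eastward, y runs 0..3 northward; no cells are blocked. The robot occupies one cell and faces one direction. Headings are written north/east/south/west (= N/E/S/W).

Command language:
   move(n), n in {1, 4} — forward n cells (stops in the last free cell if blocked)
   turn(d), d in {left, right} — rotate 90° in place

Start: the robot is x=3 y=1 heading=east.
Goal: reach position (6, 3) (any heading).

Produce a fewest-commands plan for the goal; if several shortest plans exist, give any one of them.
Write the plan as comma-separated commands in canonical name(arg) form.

move(4), turn(left), move(4)

begin: x=3 y=1 heading=east
1. move(4) → x=6 y=1 heading=east
2. turn(left) → x=6 y=1 heading=north
3. move(4) → x=6 y=3 heading=north
nothing shorter than 3 reaches the goal.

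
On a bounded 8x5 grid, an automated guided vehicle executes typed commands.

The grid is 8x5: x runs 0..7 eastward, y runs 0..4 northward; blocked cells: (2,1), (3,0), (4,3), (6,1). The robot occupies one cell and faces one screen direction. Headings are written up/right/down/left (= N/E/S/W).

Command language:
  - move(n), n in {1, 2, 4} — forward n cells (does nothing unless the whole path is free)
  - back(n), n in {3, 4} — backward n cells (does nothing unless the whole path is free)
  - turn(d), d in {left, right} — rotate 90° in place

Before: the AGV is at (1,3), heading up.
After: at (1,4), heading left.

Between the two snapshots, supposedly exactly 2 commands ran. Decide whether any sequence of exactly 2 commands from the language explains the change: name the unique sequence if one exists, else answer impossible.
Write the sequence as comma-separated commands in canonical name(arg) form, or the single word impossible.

move(1), turn(left)

key: order matters: swapping move(1) and turn(left) lands elsewhere
from: at (1,3), heading up
step 1 (move(1)): at (1,4), heading up
step 2 (turn(left)): at (1,4), heading left
uniquely the one of 49 2-step routes that fits.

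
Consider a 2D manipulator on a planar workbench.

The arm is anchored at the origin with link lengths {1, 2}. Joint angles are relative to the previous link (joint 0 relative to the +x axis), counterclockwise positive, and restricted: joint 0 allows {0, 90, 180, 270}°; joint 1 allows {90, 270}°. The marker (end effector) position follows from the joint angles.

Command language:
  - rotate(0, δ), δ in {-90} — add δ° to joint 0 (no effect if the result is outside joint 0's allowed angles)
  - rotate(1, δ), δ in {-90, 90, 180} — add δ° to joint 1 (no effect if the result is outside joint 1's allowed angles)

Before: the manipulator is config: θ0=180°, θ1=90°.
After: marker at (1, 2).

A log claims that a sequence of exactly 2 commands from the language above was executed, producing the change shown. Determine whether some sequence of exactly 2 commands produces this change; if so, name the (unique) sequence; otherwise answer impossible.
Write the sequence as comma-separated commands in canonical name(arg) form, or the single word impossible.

from: config: θ0=180°, θ1=90°
t=1 rotate(0, -90) ⇒ config: θ0=90°, θ1=90°
t=2 rotate(0, -90) ⇒ config: θ0=0°, θ1=90°
no rival 2-sequence matches.

rotate(0, -90), rotate(0, -90)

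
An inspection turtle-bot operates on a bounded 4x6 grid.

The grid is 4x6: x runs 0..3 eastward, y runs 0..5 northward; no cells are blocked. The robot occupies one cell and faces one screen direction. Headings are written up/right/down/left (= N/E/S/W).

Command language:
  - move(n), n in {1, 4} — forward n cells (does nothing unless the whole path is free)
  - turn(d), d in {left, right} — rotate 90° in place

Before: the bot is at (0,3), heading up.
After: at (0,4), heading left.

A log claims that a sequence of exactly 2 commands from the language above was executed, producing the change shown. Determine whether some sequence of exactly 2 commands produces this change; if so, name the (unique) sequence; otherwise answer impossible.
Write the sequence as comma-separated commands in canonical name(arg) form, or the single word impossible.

key: position moved to (0,4) AND the heading swung to W — translation plus rotation needed
t0: at (0,3), heading up
t=1 move(1) ⇒ at (0,4), heading up
t=2 turn(left) ⇒ at (0,4), heading left
all 16 alternatives checked — unique.

move(1), turn(left)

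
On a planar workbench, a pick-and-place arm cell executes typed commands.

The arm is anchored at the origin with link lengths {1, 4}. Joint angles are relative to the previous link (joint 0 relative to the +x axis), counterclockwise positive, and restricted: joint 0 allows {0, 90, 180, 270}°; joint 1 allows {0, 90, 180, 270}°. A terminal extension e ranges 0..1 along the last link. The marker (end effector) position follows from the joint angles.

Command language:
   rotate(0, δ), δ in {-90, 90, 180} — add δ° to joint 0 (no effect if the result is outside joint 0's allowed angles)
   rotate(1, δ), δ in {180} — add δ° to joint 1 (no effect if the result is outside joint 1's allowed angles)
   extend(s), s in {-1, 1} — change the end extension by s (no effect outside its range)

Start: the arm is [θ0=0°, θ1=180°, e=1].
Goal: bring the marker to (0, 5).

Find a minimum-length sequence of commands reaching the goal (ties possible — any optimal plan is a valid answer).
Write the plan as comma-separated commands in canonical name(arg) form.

extend(-1), rotate(0, 90), rotate(1, 180)

from: [θ0=0°, θ1=180°, e=1]
t=1 extend(-1) ⇒ [θ0=0°, θ1=180°, e=0]
t=2 rotate(0, 90) ⇒ [θ0=90°, θ1=180°, e=0]
t=3 rotate(1, 180) ⇒ [θ0=90°, θ1=0°, e=0]
minimal: 3 command(s), checked below 3.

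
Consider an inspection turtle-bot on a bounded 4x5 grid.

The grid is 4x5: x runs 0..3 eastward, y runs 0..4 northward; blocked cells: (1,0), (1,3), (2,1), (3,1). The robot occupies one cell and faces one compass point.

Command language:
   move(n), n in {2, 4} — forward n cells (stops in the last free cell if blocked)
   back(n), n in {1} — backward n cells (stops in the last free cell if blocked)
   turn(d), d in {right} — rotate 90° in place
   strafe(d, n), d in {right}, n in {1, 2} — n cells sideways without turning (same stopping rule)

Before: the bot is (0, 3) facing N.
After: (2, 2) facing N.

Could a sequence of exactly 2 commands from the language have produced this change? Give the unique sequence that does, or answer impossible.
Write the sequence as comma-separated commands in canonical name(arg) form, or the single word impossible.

back(1), strafe(right, 2)

key: still facing N at the end — nothing in the sequence rotates
t0: (0, 3) facing N
step 1 (back(1)): (0, 2) facing N
step 2 (strafe(right, 2)): (2, 2) facing N
all 36 alternatives checked — unique.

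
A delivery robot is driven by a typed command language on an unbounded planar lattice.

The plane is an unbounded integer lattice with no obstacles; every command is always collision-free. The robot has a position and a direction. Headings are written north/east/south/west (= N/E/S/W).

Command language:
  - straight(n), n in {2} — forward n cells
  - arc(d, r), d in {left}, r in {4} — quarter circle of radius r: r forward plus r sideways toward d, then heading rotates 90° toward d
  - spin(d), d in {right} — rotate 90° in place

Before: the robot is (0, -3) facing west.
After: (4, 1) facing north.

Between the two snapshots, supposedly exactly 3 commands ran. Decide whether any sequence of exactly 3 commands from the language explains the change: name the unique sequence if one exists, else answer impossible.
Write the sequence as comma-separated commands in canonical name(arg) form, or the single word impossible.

key: running arc(left, 4) before spin(right) would end elsewhere — order is forced
begin: (0, -3) facing west
[1] after spin(right): (0, -3) facing north
[2] after spin(right): (0, -3) facing east
[3] after arc(left, 4): (4, 1) facing north
all 27 alternatives checked — unique.

spin(right), spin(right), arc(left, 4)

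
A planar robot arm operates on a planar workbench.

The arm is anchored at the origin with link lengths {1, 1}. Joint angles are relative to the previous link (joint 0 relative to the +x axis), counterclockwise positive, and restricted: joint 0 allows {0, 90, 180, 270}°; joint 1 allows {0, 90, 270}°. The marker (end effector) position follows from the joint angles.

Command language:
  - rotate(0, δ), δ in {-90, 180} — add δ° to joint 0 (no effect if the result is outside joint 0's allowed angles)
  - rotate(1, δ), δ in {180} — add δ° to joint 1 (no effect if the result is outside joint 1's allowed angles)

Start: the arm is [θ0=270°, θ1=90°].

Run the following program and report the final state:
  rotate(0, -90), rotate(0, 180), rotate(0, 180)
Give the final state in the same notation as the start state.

begin: [θ0=270°, θ1=90°]
[1] after rotate(0, -90): [θ0=180°, θ1=90°]
[2] after rotate(0, 180): [θ0=0°, θ1=90°]
[3] after rotate(0, 180): [θ0=180°, θ1=90°]

[θ0=180°, θ1=90°]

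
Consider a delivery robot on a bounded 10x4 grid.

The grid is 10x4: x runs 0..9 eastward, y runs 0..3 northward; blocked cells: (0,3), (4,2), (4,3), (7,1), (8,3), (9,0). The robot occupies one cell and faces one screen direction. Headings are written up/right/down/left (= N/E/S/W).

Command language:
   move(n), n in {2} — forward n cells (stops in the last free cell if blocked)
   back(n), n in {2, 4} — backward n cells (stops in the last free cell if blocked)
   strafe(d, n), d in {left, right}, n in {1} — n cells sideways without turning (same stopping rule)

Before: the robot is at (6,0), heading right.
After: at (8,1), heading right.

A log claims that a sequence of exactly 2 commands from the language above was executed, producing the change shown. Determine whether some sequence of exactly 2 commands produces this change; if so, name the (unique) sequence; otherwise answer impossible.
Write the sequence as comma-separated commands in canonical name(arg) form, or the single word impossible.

move(2), strafe(left, 1)

key: running strafe(left, 1) before move(2) would end elsewhere — order is forced
start: at (6,0), heading right
1. move(2) → at (8,0), heading right
2. strafe(left, 1) → at (8,1), heading right
all 25 alternatives checked — unique.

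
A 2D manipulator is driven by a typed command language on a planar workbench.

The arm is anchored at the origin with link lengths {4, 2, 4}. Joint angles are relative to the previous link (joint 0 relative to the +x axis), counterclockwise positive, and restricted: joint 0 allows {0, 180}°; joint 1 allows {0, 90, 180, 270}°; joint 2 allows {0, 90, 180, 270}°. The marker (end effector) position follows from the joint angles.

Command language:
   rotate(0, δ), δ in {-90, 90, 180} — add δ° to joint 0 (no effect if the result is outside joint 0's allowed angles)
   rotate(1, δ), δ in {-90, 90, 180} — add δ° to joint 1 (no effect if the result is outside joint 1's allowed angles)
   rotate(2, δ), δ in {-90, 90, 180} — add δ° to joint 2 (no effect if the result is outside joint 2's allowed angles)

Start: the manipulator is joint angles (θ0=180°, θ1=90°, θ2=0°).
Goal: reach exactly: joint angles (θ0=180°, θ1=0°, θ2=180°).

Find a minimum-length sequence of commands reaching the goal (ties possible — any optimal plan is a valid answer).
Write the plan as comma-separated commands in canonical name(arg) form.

t0: joint angles (θ0=180°, θ1=90°, θ2=0°)
t=1 rotate(2, 180) ⇒ joint angles (θ0=180°, θ1=90°, θ2=180°)
t=2 rotate(1, -90) ⇒ joint angles (θ0=180°, θ1=0°, θ2=180°)
minimal: 2 command(s), checked below 2.

rotate(2, 180), rotate(1, -90)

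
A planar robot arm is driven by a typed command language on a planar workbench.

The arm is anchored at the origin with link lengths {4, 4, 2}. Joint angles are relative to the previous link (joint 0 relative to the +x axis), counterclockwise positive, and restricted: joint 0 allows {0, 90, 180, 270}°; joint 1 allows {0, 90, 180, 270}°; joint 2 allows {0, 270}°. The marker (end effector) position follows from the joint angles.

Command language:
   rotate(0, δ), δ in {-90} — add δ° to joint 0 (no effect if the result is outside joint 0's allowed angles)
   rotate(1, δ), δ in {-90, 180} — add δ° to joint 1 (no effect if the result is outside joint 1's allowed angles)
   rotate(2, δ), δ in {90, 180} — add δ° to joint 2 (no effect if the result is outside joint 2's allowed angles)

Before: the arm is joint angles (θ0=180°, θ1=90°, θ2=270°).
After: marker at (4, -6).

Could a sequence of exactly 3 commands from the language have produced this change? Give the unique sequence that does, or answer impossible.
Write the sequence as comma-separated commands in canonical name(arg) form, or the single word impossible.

start: joint angles (θ0=180°, θ1=90°, θ2=270°)
[1] after rotate(0, -90): joint angles (θ0=90°, θ1=90°, θ2=270°)
[2] after rotate(0, -90): joint angles (θ0=0°, θ1=90°, θ2=270°)
[3] after rotate(0, -90): joint angles (θ0=270°, θ1=90°, θ2=270°)
all 125 alternatives checked — unique.

rotate(0, -90), rotate(0, -90), rotate(0, -90)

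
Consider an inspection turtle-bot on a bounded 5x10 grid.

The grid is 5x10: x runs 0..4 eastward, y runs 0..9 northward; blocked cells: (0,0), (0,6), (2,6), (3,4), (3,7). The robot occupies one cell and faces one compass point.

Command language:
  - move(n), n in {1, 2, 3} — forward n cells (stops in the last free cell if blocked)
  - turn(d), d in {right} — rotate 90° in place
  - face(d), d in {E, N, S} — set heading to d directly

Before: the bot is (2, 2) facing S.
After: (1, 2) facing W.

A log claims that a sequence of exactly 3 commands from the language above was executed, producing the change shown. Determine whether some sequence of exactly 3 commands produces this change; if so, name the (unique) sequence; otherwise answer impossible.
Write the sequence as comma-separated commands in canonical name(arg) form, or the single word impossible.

face(S), turn(right), move(1)

key: running move(1) before face(S) would end elsewhere — order is forced
begin: (2, 2) facing S
[1] after face(S): (2, 2) facing S
[2] after turn(right): (2, 2) facing W
[3] after move(1): (1, 2) facing W
all 343 alternatives checked — unique.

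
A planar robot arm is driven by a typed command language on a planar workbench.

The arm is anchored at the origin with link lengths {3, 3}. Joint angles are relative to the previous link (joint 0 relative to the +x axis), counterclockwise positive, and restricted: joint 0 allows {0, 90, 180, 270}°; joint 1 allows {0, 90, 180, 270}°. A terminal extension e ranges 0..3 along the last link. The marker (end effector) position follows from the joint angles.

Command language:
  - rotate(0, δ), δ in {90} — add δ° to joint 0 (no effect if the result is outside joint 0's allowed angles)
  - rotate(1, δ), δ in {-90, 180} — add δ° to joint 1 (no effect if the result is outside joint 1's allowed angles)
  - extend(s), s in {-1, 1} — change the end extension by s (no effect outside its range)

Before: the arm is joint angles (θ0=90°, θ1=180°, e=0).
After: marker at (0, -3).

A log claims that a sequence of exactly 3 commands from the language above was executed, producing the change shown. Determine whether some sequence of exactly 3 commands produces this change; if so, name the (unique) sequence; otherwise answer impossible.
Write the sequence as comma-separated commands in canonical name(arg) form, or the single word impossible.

extend(1), extend(1), extend(1)

from: joint angles (θ0=90°, θ1=180°, e=0)
t=1 extend(1) ⇒ joint angles (θ0=90°, θ1=180°, e=1)
t=2 extend(1) ⇒ joint angles (θ0=90°, θ1=180°, e=2)
t=3 extend(1) ⇒ joint angles (θ0=90°, θ1=180°, e=3)
no rival 3-sequence matches.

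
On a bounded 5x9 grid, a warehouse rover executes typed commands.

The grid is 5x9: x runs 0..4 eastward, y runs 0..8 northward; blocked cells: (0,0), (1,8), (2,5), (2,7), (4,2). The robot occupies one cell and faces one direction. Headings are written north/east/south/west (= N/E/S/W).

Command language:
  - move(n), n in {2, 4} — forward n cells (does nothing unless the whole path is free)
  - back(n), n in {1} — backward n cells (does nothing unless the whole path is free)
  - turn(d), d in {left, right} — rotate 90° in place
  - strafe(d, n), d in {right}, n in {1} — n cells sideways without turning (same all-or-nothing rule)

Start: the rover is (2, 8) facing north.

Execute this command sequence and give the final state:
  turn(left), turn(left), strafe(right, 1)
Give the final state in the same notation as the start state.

(2, 8) facing south

start: (2, 8) facing north
[1] after turn(left): (2, 8) facing west
[2] after turn(left): (2, 8) facing south
[3] after strafe(right, 1): (2, 8) facing south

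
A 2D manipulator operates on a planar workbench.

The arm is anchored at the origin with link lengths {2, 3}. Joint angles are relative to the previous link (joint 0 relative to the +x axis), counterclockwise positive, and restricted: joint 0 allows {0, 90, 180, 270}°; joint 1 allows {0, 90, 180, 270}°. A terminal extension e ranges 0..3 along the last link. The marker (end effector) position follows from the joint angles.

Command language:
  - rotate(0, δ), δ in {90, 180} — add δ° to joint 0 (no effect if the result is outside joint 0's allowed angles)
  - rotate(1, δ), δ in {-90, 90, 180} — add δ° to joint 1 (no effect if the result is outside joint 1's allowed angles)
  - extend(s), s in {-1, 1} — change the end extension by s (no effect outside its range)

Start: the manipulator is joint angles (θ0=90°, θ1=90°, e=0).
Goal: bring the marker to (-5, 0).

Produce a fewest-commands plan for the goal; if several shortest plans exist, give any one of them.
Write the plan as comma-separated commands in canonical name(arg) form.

from: joint angles (θ0=90°, θ1=90°, e=0)
t=1 rotate(1, -90) ⇒ joint angles (θ0=90°, θ1=0°, e=0)
t=2 rotate(0, 90) ⇒ joint angles (θ0=180°, θ1=0°, e=0)
no 1-step plan works, so 2 is optimal.

rotate(1, -90), rotate(0, 90)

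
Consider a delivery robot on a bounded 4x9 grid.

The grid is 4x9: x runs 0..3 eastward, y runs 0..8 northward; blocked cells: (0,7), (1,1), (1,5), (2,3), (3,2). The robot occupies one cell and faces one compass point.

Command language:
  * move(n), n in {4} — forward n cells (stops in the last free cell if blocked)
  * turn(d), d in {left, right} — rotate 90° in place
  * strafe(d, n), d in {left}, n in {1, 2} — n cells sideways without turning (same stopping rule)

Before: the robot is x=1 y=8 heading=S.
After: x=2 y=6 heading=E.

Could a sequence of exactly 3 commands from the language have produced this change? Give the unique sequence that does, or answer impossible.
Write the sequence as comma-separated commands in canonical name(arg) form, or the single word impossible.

move(4), strafe(left, 1), turn(left)

key: running turn(left) before move(4) would end elsewhere — order is forced
initial: x=1 y=8 heading=S
1. move(4) → x=1 y=6 heading=S
2. strafe(left, 1) → x=2 y=6 heading=S
3. turn(left) → x=2 y=6 heading=E
all 125 alternatives checked — unique.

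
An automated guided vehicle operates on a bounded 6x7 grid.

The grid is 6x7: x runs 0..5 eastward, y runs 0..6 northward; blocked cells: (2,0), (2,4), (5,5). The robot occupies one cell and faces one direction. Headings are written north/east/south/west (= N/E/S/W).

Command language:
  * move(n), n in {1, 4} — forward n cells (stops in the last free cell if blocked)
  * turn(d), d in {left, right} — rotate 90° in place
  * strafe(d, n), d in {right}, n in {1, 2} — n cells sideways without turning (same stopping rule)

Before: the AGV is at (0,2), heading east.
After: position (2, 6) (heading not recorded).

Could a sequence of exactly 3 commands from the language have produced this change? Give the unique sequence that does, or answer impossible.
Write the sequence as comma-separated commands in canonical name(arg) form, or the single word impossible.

key: order matters: swapping turn(left) and strafe(right, 2) lands elsewhere
start: at (0,2), heading east
step 1 (turn(left)): at (0,2), heading north
step 2 (move(4)): at (0,6), heading north
step 3 (strafe(right, 2)): at (2,6), heading north
uniquely the one of 216 3-step routes that fits.

turn(left), move(4), strafe(right, 2)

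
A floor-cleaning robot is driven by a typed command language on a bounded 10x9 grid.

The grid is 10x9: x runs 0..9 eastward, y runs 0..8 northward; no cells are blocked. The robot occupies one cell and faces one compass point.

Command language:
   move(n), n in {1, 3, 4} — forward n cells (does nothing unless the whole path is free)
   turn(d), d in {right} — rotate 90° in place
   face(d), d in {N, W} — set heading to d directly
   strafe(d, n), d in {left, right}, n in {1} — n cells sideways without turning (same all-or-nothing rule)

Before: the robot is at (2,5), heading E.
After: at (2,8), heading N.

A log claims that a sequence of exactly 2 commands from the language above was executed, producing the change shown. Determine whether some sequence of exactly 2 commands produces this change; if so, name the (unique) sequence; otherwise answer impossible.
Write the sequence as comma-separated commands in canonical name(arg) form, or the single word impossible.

face(N), move(3)

key: order matters: swapping face(N) and move(3) lands elsewhere
from: at (2,5), heading E
1. face(N) → at (2,5), heading N
2. move(3) → at (2,8), heading N
all 64 alternatives checked — unique.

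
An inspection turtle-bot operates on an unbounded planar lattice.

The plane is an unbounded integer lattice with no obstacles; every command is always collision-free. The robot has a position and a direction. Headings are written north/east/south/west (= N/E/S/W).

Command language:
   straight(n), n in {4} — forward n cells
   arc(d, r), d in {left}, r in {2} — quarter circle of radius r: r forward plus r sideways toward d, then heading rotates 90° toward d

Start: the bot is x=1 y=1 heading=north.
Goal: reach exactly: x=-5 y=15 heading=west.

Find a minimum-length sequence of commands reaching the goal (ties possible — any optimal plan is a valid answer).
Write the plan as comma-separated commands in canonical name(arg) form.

straight(4), straight(4), straight(4), arc(left, 2), straight(4)

initial: x=1 y=1 heading=north
step 1 (straight(4)): x=1 y=5 heading=north
step 2 (straight(4)): x=1 y=9 heading=north
step 3 (straight(4)): x=1 y=13 heading=north
step 4 (arc(left, 2)): x=-1 y=15 heading=west
step 5 (straight(4)): x=-5 y=15 heading=west
shorter routes all fall short; 5 is best.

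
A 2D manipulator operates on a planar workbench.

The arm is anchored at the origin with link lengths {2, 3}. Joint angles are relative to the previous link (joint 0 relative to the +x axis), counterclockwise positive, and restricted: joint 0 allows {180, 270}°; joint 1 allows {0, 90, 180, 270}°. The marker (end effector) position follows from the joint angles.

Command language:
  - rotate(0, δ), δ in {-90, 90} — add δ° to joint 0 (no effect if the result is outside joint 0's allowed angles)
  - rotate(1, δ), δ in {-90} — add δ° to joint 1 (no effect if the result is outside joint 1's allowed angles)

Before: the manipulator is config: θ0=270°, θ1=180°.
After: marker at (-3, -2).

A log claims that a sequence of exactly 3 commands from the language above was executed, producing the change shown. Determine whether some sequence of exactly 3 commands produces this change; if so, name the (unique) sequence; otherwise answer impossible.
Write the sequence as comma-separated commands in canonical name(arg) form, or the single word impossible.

rotate(1, -90), rotate(1, -90), rotate(1, -90)

begin: config: θ0=270°, θ1=180°
1. rotate(1, -90) → config: θ0=270°, θ1=90°
2. rotate(1, -90) → config: θ0=270°, θ1=0°
3. rotate(1, -90) → config: θ0=270°, θ1=270°
all 27 alternatives checked — unique.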